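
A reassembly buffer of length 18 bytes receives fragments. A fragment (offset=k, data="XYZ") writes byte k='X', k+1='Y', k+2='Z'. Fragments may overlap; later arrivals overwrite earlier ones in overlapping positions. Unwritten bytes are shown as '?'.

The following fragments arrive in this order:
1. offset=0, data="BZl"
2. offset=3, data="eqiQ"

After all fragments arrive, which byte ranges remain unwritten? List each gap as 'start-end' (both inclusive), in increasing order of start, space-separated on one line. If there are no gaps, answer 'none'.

Answer: 7-17

Derivation:
Fragment 1: offset=0 len=3
Fragment 2: offset=3 len=4
Gaps: 7-17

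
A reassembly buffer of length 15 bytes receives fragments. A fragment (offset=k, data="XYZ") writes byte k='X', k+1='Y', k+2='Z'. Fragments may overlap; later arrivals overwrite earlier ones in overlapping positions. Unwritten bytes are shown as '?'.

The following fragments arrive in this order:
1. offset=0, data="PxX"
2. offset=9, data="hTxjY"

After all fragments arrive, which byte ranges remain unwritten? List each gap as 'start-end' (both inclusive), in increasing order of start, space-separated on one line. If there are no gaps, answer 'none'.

Fragment 1: offset=0 len=3
Fragment 2: offset=9 len=5
Gaps: 3-8 14-14

Answer: 3-8 14-14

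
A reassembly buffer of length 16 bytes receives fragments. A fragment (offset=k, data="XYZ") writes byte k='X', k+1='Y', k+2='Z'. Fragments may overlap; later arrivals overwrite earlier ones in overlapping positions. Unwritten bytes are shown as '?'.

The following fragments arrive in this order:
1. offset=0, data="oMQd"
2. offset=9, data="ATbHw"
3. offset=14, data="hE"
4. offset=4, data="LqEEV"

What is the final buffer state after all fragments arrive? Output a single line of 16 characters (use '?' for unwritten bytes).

Fragment 1: offset=0 data="oMQd" -> buffer=oMQd????????????
Fragment 2: offset=9 data="ATbHw" -> buffer=oMQd?????ATbHw??
Fragment 3: offset=14 data="hE" -> buffer=oMQd?????ATbHwhE
Fragment 4: offset=4 data="LqEEV" -> buffer=oMQdLqEEVATbHwhE

Answer: oMQdLqEEVATbHwhE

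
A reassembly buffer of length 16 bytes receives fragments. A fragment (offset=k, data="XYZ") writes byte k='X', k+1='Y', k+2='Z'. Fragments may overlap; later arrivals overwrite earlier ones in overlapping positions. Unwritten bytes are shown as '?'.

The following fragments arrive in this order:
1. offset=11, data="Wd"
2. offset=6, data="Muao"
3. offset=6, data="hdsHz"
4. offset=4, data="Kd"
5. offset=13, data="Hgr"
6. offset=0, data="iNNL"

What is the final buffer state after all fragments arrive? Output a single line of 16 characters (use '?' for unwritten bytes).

Answer: iNNLKdhdsHzWdHgr

Derivation:
Fragment 1: offset=11 data="Wd" -> buffer=???????????Wd???
Fragment 2: offset=6 data="Muao" -> buffer=??????Muao?Wd???
Fragment 3: offset=6 data="hdsHz" -> buffer=??????hdsHzWd???
Fragment 4: offset=4 data="Kd" -> buffer=????KdhdsHzWd???
Fragment 5: offset=13 data="Hgr" -> buffer=????KdhdsHzWdHgr
Fragment 6: offset=0 data="iNNL" -> buffer=iNNLKdhdsHzWdHgr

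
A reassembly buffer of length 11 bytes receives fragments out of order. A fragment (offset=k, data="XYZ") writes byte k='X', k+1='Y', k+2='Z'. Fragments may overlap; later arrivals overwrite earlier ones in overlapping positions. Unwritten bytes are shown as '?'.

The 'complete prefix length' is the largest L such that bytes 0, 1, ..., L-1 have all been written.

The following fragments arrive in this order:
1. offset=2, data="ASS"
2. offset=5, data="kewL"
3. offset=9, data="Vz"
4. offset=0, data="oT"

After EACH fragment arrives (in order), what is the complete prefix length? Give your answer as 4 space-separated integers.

Fragment 1: offset=2 data="ASS" -> buffer=??ASS?????? -> prefix_len=0
Fragment 2: offset=5 data="kewL" -> buffer=??ASSkewL?? -> prefix_len=0
Fragment 3: offset=9 data="Vz" -> buffer=??ASSkewLVz -> prefix_len=0
Fragment 4: offset=0 data="oT" -> buffer=oTASSkewLVz -> prefix_len=11

Answer: 0 0 0 11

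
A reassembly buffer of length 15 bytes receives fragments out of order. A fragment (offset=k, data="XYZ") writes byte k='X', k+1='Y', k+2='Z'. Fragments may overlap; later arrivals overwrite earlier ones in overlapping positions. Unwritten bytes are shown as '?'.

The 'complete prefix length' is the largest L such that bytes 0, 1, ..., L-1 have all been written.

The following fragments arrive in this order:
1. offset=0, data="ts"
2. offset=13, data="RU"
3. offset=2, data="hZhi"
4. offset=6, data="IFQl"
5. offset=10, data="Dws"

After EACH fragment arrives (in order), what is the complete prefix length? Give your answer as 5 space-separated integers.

Fragment 1: offset=0 data="ts" -> buffer=ts????????????? -> prefix_len=2
Fragment 2: offset=13 data="RU" -> buffer=ts???????????RU -> prefix_len=2
Fragment 3: offset=2 data="hZhi" -> buffer=tshZhi???????RU -> prefix_len=6
Fragment 4: offset=6 data="IFQl" -> buffer=tshZhiIFQl???RU -> prefix_len=10
Fragment 5: offset=10 data="Dws" -> buffer=tshZhiIFQlDwsRU -> prefix_len=15

Answer: 2 2 6 10 15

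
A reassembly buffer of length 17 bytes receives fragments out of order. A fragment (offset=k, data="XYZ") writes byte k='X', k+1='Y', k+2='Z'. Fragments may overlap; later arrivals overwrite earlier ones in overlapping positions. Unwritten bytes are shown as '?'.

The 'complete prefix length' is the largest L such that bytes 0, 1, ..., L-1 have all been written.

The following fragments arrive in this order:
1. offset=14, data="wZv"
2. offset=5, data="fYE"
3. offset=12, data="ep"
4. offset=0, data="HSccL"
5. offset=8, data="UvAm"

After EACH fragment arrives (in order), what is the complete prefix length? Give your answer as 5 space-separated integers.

Fragment 1: offset=14 data="wZv" -> buffer=??????????????wZv -> prefix_len=0
Fragment 2: offset=5 data="fYE" -> buffer=?????fYE??????wZv -> prefix_len=0
Fragment 3: offset=12 data="ep" -> buffer=?????fYE????epwZv -> prefix_len=0
Fragment 4: offset=0 data="HSccL" -> buffer=HSccLfYE????epwZv -> prefix_len=8
Fragment 5: offset=8 data="UvAm" -> buffer=HSccLfYEUvAmepwZv -> prefix_len=17

Answer: 0 0 0 8 17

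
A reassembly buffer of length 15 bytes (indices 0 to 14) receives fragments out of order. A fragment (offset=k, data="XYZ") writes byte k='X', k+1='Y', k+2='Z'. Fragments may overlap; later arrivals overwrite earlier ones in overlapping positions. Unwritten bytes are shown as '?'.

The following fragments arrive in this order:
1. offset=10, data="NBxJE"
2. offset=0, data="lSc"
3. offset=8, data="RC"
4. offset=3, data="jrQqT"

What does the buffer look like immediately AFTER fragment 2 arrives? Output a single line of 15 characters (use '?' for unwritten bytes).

Answer: lSc???????NBxJE

Derivation:
Fragment 1: offset=10 data="NBxJE" -> buffer=??????????NBxJE
Fragment 2: offset=0 data="lSc" -> buffer=lSc???????NBxJE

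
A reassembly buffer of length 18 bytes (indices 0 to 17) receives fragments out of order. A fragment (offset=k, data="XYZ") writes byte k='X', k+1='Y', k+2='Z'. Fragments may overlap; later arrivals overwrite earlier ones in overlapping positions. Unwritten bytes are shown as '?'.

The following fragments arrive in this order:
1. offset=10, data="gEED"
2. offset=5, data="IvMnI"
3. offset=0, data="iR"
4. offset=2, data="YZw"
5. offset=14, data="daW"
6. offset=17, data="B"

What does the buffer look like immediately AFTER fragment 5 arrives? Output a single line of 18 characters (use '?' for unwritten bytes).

Answer: iRYZwIvMnIgEEDdaW?

Derivation:
Fragment 1: offset=10 data="gEED" -> buffer=??????????gEED????
Fragment 2: offset=5 data="IvMnI" -> buffer=?????IvMnIgEED????
Fragment 3: offset=0 data="iR" -> buffer=iR???IvMnIgEED????
Fragment 4: offset=2 data="YZw" -> buffer=iRYZwIvMnIgEED????
Fragment 5: offset=14 data="daW" -> buffer=iRYZwIvMnIgEEDdaW?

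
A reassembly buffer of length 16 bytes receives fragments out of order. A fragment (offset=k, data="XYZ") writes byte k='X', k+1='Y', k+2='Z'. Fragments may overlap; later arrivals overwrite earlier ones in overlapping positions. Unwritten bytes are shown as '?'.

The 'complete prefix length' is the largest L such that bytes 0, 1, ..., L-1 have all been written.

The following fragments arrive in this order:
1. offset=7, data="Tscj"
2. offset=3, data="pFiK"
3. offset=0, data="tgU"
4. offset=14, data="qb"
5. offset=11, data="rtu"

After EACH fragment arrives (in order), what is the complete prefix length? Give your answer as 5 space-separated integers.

Fragment 1: offset=7 data="Tscj" -> buffer=???????Tscj????? -> prefix_len=0
Fragment 2: offset=3 data="pFiK" -> buffer=???pFiKTscj????? -> prefix_len=0
Fragment 3: offset=0 data="tgU" -> buffer=tgUpFiKTscj????? -> prefix_len=11
Fragment 4: offset=14 data="qb" -> buffer=tgUpFiKTscj???qb -> prefix_len=11
Fragment 5: offset=11 data="rtu" -> buffer=tgUpFiKTscjrtuqb -> prefix_len=16

Answer: 0 0 11 11 16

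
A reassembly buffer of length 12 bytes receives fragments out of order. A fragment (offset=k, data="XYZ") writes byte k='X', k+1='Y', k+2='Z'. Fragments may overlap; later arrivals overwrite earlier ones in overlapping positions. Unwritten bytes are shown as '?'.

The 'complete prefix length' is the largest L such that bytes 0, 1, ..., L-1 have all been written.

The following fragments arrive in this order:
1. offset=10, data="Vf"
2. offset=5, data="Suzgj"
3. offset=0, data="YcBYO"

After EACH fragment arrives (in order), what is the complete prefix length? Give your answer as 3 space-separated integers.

Fragment 1: offset=10 data="Vf" -> buffer=??????????Vf -> prefix_len=0
Fragment 2: offset=5 data="Suzgj" -> buffer=?????SuzgjVf -> prefix_len=0
Fragment 3: offset=0 data="YcBYO" -> buffer=YcBYOSuzgjVf -> prefix_len=12

Answer: 0 0 12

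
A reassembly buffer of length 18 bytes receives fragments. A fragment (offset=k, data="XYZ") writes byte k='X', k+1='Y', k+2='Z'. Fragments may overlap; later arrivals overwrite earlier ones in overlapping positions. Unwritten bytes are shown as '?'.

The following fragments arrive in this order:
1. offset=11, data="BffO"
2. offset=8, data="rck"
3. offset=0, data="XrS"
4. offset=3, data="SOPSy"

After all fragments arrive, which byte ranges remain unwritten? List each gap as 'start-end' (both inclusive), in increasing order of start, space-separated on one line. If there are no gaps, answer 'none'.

Fragment 1: offset=11 len=4
Fragment 2: offset=8 len=3
Fragment 3: offset=0 len=3
Fragment 4: offset=3 len=5
Gaps: 15-17

Answer: 15-17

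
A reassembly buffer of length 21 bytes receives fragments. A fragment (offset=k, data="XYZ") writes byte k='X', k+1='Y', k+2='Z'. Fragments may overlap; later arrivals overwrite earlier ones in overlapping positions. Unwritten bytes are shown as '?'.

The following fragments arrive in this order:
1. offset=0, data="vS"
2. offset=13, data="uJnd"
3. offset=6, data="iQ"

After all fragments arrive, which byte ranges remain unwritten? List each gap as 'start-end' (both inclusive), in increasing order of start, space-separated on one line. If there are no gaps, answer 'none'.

Answer: 2-5 8-12 17-20

Derivation:
Fragment 1: offset=0 len=2
Fragment 2: offset=13 len=4
Fragment 3: offset=6 len=2
Gaps: 2-5 8-12 17-20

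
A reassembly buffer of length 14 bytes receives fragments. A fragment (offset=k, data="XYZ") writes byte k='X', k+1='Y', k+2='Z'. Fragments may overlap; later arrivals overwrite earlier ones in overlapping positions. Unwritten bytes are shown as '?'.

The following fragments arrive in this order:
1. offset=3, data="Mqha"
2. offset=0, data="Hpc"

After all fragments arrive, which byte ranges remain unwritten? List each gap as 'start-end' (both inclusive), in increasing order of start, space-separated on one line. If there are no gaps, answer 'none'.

Answer: 7-13

Derivation:
Fragment 1: offset=3 len=4
Fragment 2: offset=0 len=3
Gaps: 7-13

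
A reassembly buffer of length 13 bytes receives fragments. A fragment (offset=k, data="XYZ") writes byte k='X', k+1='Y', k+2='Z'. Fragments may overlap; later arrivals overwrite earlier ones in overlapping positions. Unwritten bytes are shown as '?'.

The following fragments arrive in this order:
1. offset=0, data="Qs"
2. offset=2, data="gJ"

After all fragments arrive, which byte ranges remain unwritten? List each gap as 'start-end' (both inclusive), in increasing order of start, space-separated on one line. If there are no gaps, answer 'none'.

Answer: 4-12

Derivation:
Fragment 1: offset=0 len=2
Fragment 2: offset=2 len=2
Gaps: 4-12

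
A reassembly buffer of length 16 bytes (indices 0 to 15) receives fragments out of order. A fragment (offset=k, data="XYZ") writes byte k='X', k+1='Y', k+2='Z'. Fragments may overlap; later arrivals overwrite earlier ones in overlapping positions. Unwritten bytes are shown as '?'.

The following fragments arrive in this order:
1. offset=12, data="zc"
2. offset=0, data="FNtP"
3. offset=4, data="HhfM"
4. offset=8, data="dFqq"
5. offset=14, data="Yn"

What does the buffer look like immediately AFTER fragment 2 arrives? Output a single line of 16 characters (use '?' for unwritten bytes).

Fragment 1: offset=12 data="zc" -> buffer=????????????zc??
Fragment 2: offset=0 data="FNtP" -> buffer=FNtP????????zc??

Answer: FNtP????????zc??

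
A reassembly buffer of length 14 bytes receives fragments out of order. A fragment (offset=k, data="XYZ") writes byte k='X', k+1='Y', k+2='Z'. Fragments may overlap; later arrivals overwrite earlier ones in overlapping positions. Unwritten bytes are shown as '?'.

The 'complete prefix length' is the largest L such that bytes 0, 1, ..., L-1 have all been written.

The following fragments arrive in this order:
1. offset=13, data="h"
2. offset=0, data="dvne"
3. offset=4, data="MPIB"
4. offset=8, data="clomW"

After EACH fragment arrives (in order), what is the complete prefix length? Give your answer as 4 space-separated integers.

Fragment 1: offset=13 data="h" -> buffer=?????????????h -> prefix_len=0
Fragment 2: offset=0 data="dvne" -> buffer=dvne?????????h -> prefix_len=4
Fragment 3: offset=4 data="MPIB" -> buffer=dvneMPIB?????h -> prefix_len=8
Fragment 4: offset=8 data="clomW" -> buffer=dvneMPIBclomWh -> prefix_len=14

Answer: 0 4 8 14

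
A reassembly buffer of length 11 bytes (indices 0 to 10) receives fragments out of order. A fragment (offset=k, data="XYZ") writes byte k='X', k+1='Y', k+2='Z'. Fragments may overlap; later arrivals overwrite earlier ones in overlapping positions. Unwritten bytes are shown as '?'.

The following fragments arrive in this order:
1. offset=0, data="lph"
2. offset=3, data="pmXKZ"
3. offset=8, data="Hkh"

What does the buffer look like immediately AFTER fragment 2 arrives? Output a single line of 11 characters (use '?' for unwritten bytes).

Fragment 1: offset=0 data="lph" -> buffer=lph????????
Fragment 2: offset=3 data="pmXKZ" -> buffer=lphpmXKZ???

Answer: lphpmXKZ???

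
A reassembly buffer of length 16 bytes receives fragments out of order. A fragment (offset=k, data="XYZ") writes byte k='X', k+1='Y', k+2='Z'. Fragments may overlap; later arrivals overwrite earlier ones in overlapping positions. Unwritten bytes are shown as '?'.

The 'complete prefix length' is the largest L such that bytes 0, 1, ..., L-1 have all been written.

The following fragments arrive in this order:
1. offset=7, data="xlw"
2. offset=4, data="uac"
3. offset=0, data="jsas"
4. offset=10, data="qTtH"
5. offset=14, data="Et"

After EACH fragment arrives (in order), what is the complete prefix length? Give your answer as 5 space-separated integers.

Fragment 1: offset=7 data="xlw" -> buffer=???????xlw?????? -> prefix_len=0
Fragment 2: offset=4 data="uac" -> buffer=????uacxlw?????? -> prefix_len=0
Fragment 3: offset=0 data="jsas" -> buffer=jsasuacxlw?????? -> prefix_len=10
Fragment 4: offset=10 data="qTtH" -> buffer=jsasuacxlwqTtH?? -> prefix_len=14
Fragment 5: offset=14 data="Et" -> buffer=jsasuacxlwqTtHEt -> prefix_len=16

Answer: 0 0 10 14 16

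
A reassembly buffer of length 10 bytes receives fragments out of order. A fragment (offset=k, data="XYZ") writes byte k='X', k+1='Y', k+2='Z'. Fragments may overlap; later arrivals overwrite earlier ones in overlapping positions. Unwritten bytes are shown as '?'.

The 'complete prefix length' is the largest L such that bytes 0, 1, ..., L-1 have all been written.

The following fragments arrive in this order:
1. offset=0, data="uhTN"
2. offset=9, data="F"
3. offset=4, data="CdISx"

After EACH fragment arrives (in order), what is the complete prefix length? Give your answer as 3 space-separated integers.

Fragment 1: offset=0 data="uhTN" -> buffer=uhTN?????? -> prefix_len=4
Fragment 2: offset=9 data="F" -> buffer=uhTN?????F -> prefix_len=4
Fragment 3: offset=4 data="CdISx" -> buffer=uhTNCdISxF -> prefix_len=10

Answer: 4 4 10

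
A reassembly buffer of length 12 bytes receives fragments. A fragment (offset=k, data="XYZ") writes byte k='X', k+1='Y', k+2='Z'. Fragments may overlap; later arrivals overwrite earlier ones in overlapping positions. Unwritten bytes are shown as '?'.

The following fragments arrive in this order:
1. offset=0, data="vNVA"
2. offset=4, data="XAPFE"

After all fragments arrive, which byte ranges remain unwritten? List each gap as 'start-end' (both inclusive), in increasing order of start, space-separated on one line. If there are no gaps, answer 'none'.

Answer: 9-11

Derivation:
Fragment 1: offset=0 len=4
Fragment 2: offset=4 len=5
Gaps: 9-11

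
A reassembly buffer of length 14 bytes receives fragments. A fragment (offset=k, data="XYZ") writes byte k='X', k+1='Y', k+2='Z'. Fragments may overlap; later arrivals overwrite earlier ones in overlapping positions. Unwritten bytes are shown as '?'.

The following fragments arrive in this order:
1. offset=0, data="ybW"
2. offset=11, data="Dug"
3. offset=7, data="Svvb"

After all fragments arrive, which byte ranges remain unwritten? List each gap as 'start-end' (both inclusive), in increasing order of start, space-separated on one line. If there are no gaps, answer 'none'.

Answer: 3-6

Derivation:
Fragment 1: offset=0 len=3
Fragment 2: offset=11 len=3
Fragment 3: offset=7 len=4
Gaps: 3-6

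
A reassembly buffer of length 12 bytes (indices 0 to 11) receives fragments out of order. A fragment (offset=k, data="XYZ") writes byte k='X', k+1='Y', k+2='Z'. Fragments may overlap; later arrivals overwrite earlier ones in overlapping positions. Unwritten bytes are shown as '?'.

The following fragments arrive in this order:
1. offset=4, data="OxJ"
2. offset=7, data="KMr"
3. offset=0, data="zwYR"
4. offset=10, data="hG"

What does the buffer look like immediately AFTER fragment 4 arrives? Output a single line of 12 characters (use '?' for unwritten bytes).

Fragment 1: offset=4 data="OxJ" -> buffer=????OxJ?????
Fragment 2: offset=7 data="KMr" -> buffer=????OxJKMr??
Fragment 3: offset=0 data="zwYR" -> buffer=zwYROxJKMr??
Fragment 4: offset=10 data="hG" -> buffer=zwYROxJKMrhG

Answer: zwYROxJKMrhG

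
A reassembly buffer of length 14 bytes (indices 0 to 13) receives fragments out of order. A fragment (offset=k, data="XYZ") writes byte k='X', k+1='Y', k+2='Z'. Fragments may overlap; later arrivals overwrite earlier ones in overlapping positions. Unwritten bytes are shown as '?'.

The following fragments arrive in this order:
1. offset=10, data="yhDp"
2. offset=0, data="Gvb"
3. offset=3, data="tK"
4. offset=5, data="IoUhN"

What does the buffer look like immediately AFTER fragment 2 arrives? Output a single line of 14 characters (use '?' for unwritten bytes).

Fragment 1: offset=10 data="yhDp" -> buffer=??????????yhDp
Fragment 2: offset=0 data="Gvb" -> buffer=Gvb???????yhDp

Answer: Gvb???????yhDp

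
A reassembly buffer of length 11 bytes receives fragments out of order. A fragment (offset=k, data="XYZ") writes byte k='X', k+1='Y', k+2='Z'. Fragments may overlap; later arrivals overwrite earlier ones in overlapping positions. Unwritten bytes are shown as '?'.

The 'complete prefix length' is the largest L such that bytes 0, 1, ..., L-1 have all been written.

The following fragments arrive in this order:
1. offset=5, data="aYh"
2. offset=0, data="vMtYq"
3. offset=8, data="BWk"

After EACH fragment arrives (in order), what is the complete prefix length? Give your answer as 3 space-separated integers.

Fragment 1: offset=5 data="aYh" -> buffer=?????aYh??? -> prefix_len=0
Fragment 2: offset=0 data="vMtYq" -> buffer=vMtYqaYh??? -> prefix_len=8
Fragment 3: offset=8 data="BWk" -> buffer=vMtYqaYhBWk -> prefix_len=11

Answer: 0 8 11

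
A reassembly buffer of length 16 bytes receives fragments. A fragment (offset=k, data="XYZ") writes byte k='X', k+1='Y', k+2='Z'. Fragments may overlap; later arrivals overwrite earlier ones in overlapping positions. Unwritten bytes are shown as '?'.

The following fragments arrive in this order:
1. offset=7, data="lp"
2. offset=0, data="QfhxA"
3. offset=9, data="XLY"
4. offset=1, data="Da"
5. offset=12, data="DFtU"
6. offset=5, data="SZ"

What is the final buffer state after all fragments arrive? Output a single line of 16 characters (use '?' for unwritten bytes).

Answer: QDaxASZlpXLYDFtU

Derivation:
Fragment 1: offset=7 data="lp" -> buffer=???????lp???????
Fragment 2: offset=0 data="QfhxA" -> buffer=QfhxA??lp???????
Fragment 3: offset=9 data="XLY" -> buffer=QfhxA??lpXLY????
Fragment 4: offset=1 data="Da" -> buffer=QDaxA??lpXLY????
Fragment 5: offset=12 data="DFtU" -> buffer=QDaxA??lpXLYDFtU
Fragment 6: offset=5 data="SZ" -> buffer=QDaxASZlpXLYDFtU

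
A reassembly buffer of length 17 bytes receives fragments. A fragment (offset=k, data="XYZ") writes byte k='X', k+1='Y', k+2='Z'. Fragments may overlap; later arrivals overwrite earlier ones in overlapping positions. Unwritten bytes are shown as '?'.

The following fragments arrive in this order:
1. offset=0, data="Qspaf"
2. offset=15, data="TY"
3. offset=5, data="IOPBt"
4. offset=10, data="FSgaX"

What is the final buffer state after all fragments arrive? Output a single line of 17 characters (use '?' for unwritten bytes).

Answer: QspafIOPBtFSgaXTY

Derivation:
Fragment 1: offset=0 data="Qspaf" -> buffer=Qspaf????????????
Fragment 2: offset=15 data="TY" -> buffer=Qspaf??????????TY
Fragment 3: offset=5 data="IOPBt" -> buffer=QspafIOPBt?????TY
Fragment 4: offset=10 data="FSgaX" -> buffer=QspafIOPBtFSgaXTY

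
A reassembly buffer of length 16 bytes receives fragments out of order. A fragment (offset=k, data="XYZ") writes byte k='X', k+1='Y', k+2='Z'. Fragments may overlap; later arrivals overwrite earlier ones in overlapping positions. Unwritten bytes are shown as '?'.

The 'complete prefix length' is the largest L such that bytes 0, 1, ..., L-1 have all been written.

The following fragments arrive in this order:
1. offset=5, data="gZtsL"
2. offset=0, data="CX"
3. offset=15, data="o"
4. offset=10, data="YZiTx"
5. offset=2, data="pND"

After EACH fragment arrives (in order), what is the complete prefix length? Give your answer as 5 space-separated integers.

Answer: 0 2 2 2 16

Derivation:
Fragment 1: offset=5 data="gZtsL" -> buffer=?????gZtsL?????? -> prefix_len=0
Fragment 2: offset=0 data="CX" -> buffer=CX???gZtsL?????? -> prefix_len=2
Fragment 3: offset=15 data="o" -> buffer=CX???gZtsL?????o -> prefix_len=2
Fragment 4: offset=10 data="YZiTx" -> buffer=CX???gZtsLYZiTxo -> prefix_len=2
Fragment 5: offset=2 data="pND" -> buffer=CXpNDgZtsLYZiTxo -> prefix_len=16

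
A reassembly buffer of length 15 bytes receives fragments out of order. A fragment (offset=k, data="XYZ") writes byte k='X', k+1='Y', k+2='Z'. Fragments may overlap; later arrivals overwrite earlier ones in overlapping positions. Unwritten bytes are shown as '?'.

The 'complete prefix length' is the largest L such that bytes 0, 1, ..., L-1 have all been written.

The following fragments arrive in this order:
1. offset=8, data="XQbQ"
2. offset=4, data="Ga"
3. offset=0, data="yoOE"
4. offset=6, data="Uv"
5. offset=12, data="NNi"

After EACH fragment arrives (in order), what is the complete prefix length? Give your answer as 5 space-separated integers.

Answer: 0 0 6 12 15

Derivation:
Fragment 1: offset=8 data="XQbQ" -> buffer=????????XQbQ??? -> prefix_len=0
Fragment 2: offset=4 data="Ga" -> buffer=????Ga??XQbQ??? -> prefix_len=0
Fragment 3: offset=0 data="yoOE" -> buffer=yoOEGa??XQbQ??? -> prefix_len=6
Fragment 4: offset=6 data="Uv" -> buffer=yoOEGaUvXQbQ??? -> prefix_len=12
Fragment 5: offset=12 data="NNi" -> buffer=yoOEGaUvXQbQNNi -> prefix_len=15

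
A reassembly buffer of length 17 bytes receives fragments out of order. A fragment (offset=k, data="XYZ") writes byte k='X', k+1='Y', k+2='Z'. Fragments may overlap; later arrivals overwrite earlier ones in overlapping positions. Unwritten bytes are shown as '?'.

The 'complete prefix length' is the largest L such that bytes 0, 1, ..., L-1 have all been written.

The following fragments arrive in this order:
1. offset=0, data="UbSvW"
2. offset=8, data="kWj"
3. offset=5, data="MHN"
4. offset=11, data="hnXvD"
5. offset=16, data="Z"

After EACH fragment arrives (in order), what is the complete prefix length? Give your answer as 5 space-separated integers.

Fragment 1: offset=0 data="UbSvW" -> buffer=UbSvW???????????? -> prefix_len=5
Fragment 2: offset=8 data="kWj" -> buffer=UbSvW???kWj?????? -> prefix_len=5
Fragment 3: offset=5 data="MHN" -> buffer=UbSvWMHNkWj?????? -> prefix_len=11
Fragment 4: offset=11 data="hnXvD" -> buffer=UbSvWMHNkWjhnXvD? -> prefix_len=16
Fragment 5: offset=16 data="Z" -> buffer=UbSvWMHNkWjhnXvDZ -> prefix_len=17

Answer: 5 5 11 16 17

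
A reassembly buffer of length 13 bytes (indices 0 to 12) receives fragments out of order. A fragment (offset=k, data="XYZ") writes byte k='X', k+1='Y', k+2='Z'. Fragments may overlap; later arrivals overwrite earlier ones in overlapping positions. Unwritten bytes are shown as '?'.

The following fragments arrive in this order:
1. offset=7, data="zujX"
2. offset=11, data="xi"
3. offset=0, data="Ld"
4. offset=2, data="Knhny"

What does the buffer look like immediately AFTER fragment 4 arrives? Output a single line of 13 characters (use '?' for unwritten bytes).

Answer: LdKnhnyzujXxi

Derivation:
Fragment 1: offset=7 data="zujX" -> buffer=???????zujX??
Fragment 2: offset=11 data="xi" -> buffer=???????zujXxi
Fragment 3: offset=0 data="Ld" -> buffer=Ld?????zujXxi
Fragment 4: offset=2 data="Knhny" -> buffer=LdKnhnyzujXxi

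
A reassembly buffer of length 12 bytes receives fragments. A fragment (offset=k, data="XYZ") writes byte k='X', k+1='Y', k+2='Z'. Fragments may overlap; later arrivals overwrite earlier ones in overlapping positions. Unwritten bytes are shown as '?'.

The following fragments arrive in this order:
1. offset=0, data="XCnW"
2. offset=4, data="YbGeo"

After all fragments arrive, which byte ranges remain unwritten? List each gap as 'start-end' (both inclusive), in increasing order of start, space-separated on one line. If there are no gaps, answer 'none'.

Answer: 9-11

Derivation:
Fragment 1: offset=0 len=4
Fragment 2: offset=4 len=5
Gaps: 9-11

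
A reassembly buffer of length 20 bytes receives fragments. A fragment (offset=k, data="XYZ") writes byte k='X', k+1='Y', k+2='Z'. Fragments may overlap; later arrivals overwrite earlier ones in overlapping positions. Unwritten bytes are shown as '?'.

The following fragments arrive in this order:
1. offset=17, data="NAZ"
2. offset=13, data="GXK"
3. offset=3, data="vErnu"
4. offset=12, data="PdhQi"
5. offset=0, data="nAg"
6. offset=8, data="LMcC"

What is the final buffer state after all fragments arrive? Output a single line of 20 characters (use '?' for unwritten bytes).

Answer: nAgvErnuLMcCPdhQiNAZ

Derivation:
Fragment 1: offset=17 data="NAZ" -> buffer=?????????????????NAZ
Fragment 2: offset=13 data="GXK" -> buffer=?????????????GXK?NAZ
Fragment 3: offset=3 data="vErnu" -> buffer=???vErnu?????GXK?NAZ
Fragment 4: offset=12 data="PdhQi" -> buffer=???vErnu????PdhQiNAZ
Fragment 5: offset=0 data="nAg" -> buffer=nAgvErnu????PdhQiNAZ
Fragment 6: offset=8 data="LMcC" -> buffer=nAgvErnuLMcCPdhQiNAZ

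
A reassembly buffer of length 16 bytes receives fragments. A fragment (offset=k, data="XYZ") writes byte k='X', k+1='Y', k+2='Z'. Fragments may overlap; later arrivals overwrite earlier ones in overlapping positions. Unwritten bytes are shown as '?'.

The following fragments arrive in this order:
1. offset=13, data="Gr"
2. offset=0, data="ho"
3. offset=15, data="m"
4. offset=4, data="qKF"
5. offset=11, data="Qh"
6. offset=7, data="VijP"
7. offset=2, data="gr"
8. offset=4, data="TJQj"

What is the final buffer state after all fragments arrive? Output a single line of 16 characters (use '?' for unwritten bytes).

Fragment 1: offset=13 data="Gr" -> buffer=?????????????Gr?
Fragment 2: offset=0 data="ho" -> buffer=ho???????????Gr?
Fragment 3: offset=15 data="m" -> buffer=ho???????????Grm
Fragment 4: offset=4 data="qKF" -> buffer=ho??qKF??????Grm
Fragment 5: offset=11 data="Qh" -> buffer=ho??qKF????QhGrm
Fragment 6: offset=7 data="VijP" -> buffer=ho??qKFVijPQhGrm
Fragment 7: offset=2 data="gr" -> buffer=hogrqKFVijPQhGrm
Fragment 8: offset=4 data="TJQj" -> buffer=hogrTJQjijPQhGrm

Answer: hogrTJQjijPQhGrm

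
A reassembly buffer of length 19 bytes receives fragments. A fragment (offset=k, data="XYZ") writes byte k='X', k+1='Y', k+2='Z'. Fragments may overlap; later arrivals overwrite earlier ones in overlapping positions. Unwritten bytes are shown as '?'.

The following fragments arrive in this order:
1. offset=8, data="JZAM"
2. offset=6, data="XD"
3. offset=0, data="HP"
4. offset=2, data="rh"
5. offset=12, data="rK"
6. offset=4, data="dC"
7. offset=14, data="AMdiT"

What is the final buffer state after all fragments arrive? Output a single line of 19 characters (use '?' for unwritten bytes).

Answer: HPrhdCXDJZAMrKAMdiT

Derivation:
Fragment 1: offset=8 data="JZAM" -> buffer=????????JZAM???????
Fragment 2: offset=6 data="XD" -> buffer=??????XDJZAM???????
Fragment 3: offset=0 data="HP" -> buffer=HP????XDJZAM???????
Fragment 4: offset=2 data="rh" -> buffer=HPrh??XDJZAM???????
Fragment 5: offset=12 data="rK" -> buffer=HPrh??XDJZAMrK?????
Fragment 6: offset=4 data="dC" -> buffer=HPrhdCXDJZAMrK?????
Fragment 7: offset=14 data="AMdiT" -> buffer=HPrhdCXDJZAMrKAMdiT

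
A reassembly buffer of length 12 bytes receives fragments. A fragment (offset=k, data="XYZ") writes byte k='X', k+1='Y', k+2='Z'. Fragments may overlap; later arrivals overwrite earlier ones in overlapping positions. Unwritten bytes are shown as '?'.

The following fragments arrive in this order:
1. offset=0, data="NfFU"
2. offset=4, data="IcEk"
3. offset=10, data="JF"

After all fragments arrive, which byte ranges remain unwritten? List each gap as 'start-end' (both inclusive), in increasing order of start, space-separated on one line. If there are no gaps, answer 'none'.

Answer: 8-9

Derivation:
Fragment 1: offset=0 len=4
Fragment 2: offset=4 len=4
Fragment 3: offset=10 len=2
Gaps: 8-9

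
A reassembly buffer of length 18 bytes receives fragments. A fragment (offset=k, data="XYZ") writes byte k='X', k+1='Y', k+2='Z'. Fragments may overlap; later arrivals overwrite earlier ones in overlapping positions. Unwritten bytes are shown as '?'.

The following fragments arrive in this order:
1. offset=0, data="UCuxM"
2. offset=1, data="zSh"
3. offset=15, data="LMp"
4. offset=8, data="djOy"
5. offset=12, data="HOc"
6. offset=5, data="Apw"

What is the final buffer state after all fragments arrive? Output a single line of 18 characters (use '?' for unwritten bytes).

Answer: UzShMApwdjOyHOcLMp

Derivation:
Fragment 1: offset=0 data="UCuxM" -> buffer=UCuxM?????????????
Fragment 2: offset=1 data="zSh" -> buffer=UzShM?????????????
Fragment 3: offset=15 data="LMp" -> buffer=UzShM??????????LMp
Fragment 4: offset=8 data="djOy" -> buffer=UzShM???djOy???LMp
Fragment 5: offset=12 data="HOc" -> buffer=UzShM???djOyHOcLMp
Fragment 6: offset=5 data="Apw" -> buffer=UzShMApwdjOyHOcLMp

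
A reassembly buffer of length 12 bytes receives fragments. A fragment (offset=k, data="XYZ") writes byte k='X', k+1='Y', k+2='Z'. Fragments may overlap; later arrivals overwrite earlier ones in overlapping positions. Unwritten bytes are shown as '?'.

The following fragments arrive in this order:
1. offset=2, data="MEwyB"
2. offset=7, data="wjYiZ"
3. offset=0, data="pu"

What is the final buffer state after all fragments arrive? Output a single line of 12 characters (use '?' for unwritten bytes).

Fragment 1: offset=2 data="MEwyB" -> buffer=??MEwyB?????
Fragment 2: offset=7 data="wjYiZ" -> buffer=??MEwyBwjYiZ
Fragment 3: offset=0 data="pu" -> buffer=puMEwyBwjYiZ

Answer: puMEwyBwjYiZ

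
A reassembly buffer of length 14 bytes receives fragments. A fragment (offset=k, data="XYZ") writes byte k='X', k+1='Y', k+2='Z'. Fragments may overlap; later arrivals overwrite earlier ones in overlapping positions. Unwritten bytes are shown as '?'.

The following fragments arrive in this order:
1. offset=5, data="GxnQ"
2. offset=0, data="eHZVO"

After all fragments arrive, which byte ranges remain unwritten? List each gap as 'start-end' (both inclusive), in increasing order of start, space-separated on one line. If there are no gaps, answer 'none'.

Fragment 1: offset=5 len=4
Fragment 2: offset=0 len=5
Gaps: 9-13

Answer: 9-13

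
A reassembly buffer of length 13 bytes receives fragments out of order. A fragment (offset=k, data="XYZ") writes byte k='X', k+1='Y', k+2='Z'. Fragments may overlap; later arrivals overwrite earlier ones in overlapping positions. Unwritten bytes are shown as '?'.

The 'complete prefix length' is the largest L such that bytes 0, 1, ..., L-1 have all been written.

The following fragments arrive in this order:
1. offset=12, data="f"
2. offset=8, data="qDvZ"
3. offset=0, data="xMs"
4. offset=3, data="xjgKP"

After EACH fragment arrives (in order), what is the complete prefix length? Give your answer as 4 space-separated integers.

Fragment 1: offset=12 data="f" -> buffer=????????????f -> prefix_len=0
Fragment 2: offset=8 data="qDvZ" -> buffer=????????qDvZf -> prefix_len=0
Fragment 3: offset=0 data="xMs" -> buffer=xMs?????qDvZf -> prefix_len=3
Fragment 4: offset=3 data="xjgKP" -> buffer=xMsxjgKPqDvZf -> prefix_len=13

Answer: 0 0 3 13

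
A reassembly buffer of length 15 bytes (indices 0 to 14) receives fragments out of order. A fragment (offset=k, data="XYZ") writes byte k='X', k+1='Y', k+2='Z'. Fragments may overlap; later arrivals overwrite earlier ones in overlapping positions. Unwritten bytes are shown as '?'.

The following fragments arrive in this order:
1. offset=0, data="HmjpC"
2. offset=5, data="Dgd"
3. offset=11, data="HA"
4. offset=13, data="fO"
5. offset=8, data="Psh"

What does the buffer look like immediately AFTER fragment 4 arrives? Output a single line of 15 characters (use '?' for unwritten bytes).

Fragment 1: offset=0 data="HmjpC" -> buffer=HmjpC??????????
Fragment 2: offset=5 data="Dgd" -> buffer=HmjpCDgd???????
Fragment 3: offset=11 data="HA" -> buffer=HmjpCDgd???HA??
Fragment 4: offset=13 data="fO" -> buffer=HmjpCDgd???HAfO

Answer: HmjpCDgd???HAfO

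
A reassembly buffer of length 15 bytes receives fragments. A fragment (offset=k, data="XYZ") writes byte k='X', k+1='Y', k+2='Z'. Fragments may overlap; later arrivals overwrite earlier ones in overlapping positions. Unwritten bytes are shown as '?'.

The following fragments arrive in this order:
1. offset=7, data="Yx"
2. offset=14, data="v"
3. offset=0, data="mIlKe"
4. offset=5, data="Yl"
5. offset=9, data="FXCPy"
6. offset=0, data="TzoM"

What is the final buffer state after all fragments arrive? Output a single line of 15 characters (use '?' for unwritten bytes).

Fragment 1: offset=7 data="Yx" -> buffer=???????Yx??????
Fragment 2: offset=14 data="v" -> buffer=???????Yx?????v
Fragment 3: offset=0 data="mIlKe" -> buffer=mIlKe??Yx?????v
Fragment 4: offset=5 data="Yl" -> buffer=mIlKeYlYx?????v
Fragment 5: offset=9 data="FXCPy" -> buffer=mIlKeYlYxFXCPyv
Fragment 6: offset=0 data="TzoM" -> buffer=TzoMeYlYxFXCPyv

Answer: TzoMeYlYxFXCPyv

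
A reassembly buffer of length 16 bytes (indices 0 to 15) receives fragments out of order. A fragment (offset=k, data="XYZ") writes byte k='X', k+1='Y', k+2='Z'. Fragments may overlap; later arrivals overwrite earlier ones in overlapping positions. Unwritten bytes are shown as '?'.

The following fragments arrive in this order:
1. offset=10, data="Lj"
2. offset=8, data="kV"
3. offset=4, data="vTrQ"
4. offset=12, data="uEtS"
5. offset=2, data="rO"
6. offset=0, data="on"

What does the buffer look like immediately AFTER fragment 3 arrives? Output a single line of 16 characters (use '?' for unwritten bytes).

Answer: ????vTrQkVLj????

Derivation:
Fragment 1: offset=10 data="Lj" -> buffer=??????????Lj????
Fragment 2: offset=8 data="kV" -> buffer=????????kVLj????
Fragment 3: offset=4 data="vTrQ" -> buffer=????vTrQkVLj????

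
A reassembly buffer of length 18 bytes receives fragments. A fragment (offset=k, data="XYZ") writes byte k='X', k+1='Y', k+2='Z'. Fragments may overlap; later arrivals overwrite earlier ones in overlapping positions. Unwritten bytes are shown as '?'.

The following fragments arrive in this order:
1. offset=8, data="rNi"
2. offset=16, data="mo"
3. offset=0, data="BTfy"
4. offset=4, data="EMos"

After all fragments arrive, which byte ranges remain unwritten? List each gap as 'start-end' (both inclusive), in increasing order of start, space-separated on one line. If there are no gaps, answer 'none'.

Answer: 11-15

Derivation:
Fragment 1: offset=8 len=3
Fragment 2: offset=16 len=2
Fragment 3: offset=0 len=4
Fragment 4: offset=4 len=4
Gaps: 11-15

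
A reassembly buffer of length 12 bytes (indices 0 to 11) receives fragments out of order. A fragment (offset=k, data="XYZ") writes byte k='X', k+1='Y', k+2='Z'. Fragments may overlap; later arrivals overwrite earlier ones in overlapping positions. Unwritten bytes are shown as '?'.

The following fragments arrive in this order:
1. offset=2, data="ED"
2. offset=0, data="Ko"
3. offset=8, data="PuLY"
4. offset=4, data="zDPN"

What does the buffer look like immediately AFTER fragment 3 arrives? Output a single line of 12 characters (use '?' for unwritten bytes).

Answer: KoED????PuLY

Derivation:
Fragment 1: offset=2 data="ED" -> buffer=??ED????????
Fragment 2: offset=0 data="Ko" -> buffer=KoED????????
Fragment 3: offset=8 data="PuLY" -> buffer=KoED????PuLY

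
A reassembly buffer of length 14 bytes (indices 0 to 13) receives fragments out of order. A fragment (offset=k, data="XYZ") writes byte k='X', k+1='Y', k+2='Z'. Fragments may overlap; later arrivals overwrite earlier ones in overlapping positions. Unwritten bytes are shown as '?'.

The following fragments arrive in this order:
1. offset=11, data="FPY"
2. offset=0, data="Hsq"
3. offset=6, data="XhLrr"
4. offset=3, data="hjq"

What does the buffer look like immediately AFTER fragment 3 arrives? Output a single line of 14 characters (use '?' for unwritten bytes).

Fragment 1: offset=11 data="FPY" -> buffer=???????????FPY
Fragment 2: offset=0 data="Hsq" -> buffer=Hsq????????FPY
Fragment 3: offset=6 data="XhLrr" -> buffer=Hsq???XhLrrFPY

Answer: Hsq???XhLrrFPY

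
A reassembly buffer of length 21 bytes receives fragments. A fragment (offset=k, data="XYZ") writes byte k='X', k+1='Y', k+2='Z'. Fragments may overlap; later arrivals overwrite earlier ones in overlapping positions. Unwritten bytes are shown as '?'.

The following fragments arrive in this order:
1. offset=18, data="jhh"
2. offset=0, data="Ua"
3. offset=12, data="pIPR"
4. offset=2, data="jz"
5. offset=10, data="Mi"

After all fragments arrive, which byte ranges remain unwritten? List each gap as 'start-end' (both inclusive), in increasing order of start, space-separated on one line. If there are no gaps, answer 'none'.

Answer: 4-9 16-17

Derivation:
Fragment 1: offset=18 len=3
Fragment 2: offset=0 len=2
Fragment 3: offset=12 len=4
Fragment 4: offset=2 len=2
Fragment 5: offset=10 len=2
Gaps: 4-9 16-17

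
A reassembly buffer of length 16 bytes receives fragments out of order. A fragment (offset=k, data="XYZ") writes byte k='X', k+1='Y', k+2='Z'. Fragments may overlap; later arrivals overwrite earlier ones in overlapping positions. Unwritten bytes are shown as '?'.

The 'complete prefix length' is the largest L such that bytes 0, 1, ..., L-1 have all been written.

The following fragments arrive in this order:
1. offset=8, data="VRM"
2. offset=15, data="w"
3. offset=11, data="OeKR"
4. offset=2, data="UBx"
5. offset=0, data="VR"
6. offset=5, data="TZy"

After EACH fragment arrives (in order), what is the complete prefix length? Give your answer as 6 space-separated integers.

Answer: 0 0 0 0 5 16

Derivation:
Fragment 1: offset=8 data="VRM" -> buffer=????????VRM????? -> prefix_len=0
Fragment 2: offset=15 data="w" -> buffer=????????VRM????w -> prefix_len=0
Fragment 3: offset=11 data="OeKR" -> buffer=????????VRMOeKRw -> prefix_len=0
Fragment 4: offset=2 data="UBx" -> buffer=??UBx???VRMOeKRw -> prefix_len=0
Fragment 5: offset=0 data="VR" -> buffer=VRUBx???VRMOeKRw -> prefix_len=5
Fragment 6: offset=5 data="TZy" -> buffer=VRUBxTZyVRMOeKRw -> prefix_len=16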